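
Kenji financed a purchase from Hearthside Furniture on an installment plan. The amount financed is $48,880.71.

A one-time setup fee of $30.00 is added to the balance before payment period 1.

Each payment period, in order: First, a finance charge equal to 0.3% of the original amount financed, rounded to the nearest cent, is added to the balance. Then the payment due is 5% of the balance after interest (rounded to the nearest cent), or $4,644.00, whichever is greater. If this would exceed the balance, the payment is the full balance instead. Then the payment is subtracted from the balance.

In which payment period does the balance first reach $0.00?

11

# | Opening | Interest | Payment | End bal
1 | $48,910.71 | $146.64 | $4,644.00 | $44,413.35
2 | $44,413.35 | $146.64 | $4,644.00 | $39,915.99
3 | $39,915.99 | $146.64 | $4,644.00 | $35,418.63
4 | $35,418.63 | $146.64 | $4,644.00 | $30,921.27
5 | $30,921.27 | $146.64 | $4,644.00 | $26,423.91
6 | $26,423.91 | $146.64 | $4,644.00 | $21,926.55
7 | $21,926.55 | $146.64 | $4,644.00 | $17,429.19
8 | $17,429.19 | $146.64 | $4,644.00 | $12,931.83
9 | $12,931.83 | $146.64 | $4,644.00 | $8,434.47
10 | $8,434.47 | $146.64 | $4,644.00 | $3,937.11
11 | $3,937.11 | $146.64 | $4,083.75 | $0.00
Balance reaches $0.00 in payment period 11.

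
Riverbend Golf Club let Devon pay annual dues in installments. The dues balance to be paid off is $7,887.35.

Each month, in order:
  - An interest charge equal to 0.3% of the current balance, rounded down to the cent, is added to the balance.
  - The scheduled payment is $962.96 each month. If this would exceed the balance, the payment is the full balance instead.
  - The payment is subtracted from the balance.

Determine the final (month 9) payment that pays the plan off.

Month 1: opening $7,887.35; interest $23.66 → $7,911.01; payment $962.96; balance $6,948.05
Month 2: opening $6,948.05; interest $20.84 → $6,968.89; payment $962.96; balance $6,005.93
Month 3: opening $6,005.93; interest $18.01 → $6,023.94; payment $962.96; balance $5,060.98
Month 4: opening $5,060.98; interest $15.18 → $5,076.16; payment $962.96; balance $4,113.20
Month 5: opening $4,113.20; interest $12.33 → $4,125.53; payment $962.96; balance $3,162.57
Month 6: opening $3,162.57; interest $9.48 → $3,172.05; payment $962.96; balance $2,209.09
Month 7: opening $2,209.09; interest $6.62 → $2,215.71; payment $962.96; balance $1,252.75
Month 8: opening $1,252.75; interest $3.75 → $1,256.50; payment $962.96; balance $293.54
Month 9: opening $293.54; interest $0.88 → $294.42; payment $294.42; balance $0.00

$294.42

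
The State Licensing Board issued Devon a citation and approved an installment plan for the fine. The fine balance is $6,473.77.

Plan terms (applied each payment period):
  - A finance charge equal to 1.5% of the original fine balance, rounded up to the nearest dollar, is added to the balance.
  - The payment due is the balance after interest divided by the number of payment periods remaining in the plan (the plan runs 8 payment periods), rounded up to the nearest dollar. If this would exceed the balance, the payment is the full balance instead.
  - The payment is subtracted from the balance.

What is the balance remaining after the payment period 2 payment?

$5,011.77

# | Opening | Interest | Payment | End bal
1 | $6,473.77 | $98.00 | $822.00 | $5,749.77
2 | $5,749.77 | $98.00 | $836.00 | $5,011.77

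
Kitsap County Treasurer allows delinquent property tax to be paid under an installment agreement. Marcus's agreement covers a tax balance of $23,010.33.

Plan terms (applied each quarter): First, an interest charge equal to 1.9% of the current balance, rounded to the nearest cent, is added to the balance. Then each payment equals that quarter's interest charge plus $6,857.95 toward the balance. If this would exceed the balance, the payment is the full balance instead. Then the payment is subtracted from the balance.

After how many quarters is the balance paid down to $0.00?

Quarter 1: opening $23,010.33; interest $437.20 → $23,447.53; payment $7,295.15; balance $16,152.38
Quarter 2: opening $16,152.38; interest $306.90 → $16,459.28; payment $7,164.85; balance $9,294.43
Quarter 3: opening $9,294.43; interest $176.59 → $9,471.02; payment $7,034.54; balance $2,436.48
Quarter 4: opening $2,436.48; interest $46.29 → $2,482.77; payment $2,482.77; balance $0.00
Balance reaches $0.00 in quarter 4.

4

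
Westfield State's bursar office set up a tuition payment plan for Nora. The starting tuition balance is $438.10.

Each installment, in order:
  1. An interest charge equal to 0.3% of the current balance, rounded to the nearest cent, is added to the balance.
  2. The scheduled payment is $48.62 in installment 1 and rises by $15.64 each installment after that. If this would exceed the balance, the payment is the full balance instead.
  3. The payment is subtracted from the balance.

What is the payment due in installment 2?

# | Opening | Interest | Payment | End bal
1 | $438.10 | $1.31 | $48.62 | $390.79
2 | $390.79 | $1.17 | $64.26 | $327.70

$64.26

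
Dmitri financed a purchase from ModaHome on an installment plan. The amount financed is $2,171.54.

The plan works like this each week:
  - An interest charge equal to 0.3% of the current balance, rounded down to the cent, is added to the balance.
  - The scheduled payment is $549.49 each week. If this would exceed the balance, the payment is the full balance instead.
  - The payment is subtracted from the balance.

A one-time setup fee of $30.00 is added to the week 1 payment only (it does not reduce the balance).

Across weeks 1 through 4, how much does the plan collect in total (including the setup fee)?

$2,217.79

# | Opening | Interest | Payment | Fee | End bal
1 | $2,171.54 | $6.51 | $549.49 | $30.00 | $1,628.56
2 | $1,628.56 | $4.88 | $549.49 | — | $1,083.95
3 | $1,083.95 | $3.25 | $549.49 | — | $537.71
4 | $537.71 | $1.61 | $539.32 | — | $0.00
Total paid: $2,217.79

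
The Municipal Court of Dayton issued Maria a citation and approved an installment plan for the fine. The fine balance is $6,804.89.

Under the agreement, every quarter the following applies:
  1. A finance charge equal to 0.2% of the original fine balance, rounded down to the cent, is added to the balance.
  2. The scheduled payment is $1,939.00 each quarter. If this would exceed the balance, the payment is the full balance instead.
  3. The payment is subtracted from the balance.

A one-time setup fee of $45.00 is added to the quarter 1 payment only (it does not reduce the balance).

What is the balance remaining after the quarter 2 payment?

$2,954.09

# | Opening | Interest | Payment | Fee | End bal
1 | $6,804.89 | $13.60 | $1,939.00 | $45.00 | $4,879.49
2 | $4,879.49 | $13.60 | $1,939.00 | — | $2,954.09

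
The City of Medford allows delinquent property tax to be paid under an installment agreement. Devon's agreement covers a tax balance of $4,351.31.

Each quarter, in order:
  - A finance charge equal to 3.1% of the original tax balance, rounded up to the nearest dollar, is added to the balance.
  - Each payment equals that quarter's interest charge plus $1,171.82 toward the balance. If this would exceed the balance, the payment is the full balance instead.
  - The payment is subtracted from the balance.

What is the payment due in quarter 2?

$1,306.82

Quarter 1: $4,351.31 +$135.00 interest = $4,486.31; pay $1,306.82 → $3,179.49
Quarter 2: $3,179.49 +$135.00 interest = $3,314.49; pay $1,306.82 → $2,007.67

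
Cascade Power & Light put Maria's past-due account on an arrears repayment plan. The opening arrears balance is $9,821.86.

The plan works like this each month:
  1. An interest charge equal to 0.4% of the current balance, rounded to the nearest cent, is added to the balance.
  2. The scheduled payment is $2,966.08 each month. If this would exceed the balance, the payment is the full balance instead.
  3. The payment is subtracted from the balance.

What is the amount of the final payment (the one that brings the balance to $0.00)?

$1,010.35

Month 1: $9,821.86 +$39.29 interest = $9,861.15; pay $2,966.08 → $6,895.07
Month 2: $6,895.07 +$27.58 interest = $6,922.65; pay $2,966.08 → $3,956.57
Month 3: $3,956.57 +$15.83 interest = $3,972.40; pay $2,966.08 → $1,006.32
Month 4: $1,006.32 +$4.03 interest = $1,010.35; pay $1,010.35 → $0.00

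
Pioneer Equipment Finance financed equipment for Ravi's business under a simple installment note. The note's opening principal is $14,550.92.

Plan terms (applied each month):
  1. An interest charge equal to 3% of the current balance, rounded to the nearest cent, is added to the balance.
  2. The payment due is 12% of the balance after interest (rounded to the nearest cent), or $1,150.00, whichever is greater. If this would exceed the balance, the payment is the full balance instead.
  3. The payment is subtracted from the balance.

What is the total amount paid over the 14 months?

$17,741.58

Month 1: opening $14,550.92; interest $436.53 → $14,987.45; payment $1,798.49; balance $13,188.96
Month 2: opening $13,188.96; interest $395.67 → $13,584.63; payment $1,630.16; balance $11,954.47
Month 3: opening $11,954.47; interest $358.63 → $12,313.10; payment $1,477.57; balance $10,835.53
Month 4: opening $10,835.53; interest $325.07 → $11,160.60; payment $1,339.27; balance $9,821.33
Month 5: opening $9,821.33; interest $294.64 → $10,115.97; payment $1,213.92; balance $8,902.05
Month 6: opening $8,902.05; interest $267.06 → $9,169.11; payment $1,150.00; balance $8,019.11
Month 7: opening $8,019.11; interest $240.57 → $8,259.68; payment $1,150.00; balance $7,109.68
Month 8: opening $7,109.68; interest $213.29 → $7,322.97; payment $1,150.00; balance $6,172.97
Month 9: opening $6,172.97; interest $185.19 → $6,358.16; payment $1,150.00; balance $5,208.16
Month 10: opening $5,208.16; interest $156.24 → $5,364.40; payment $1,150.00; balance $4,214.40
Month 11: opening $4,214.40; interest $126.43 → $4,340.83; payment $1,150.00; balance $3,190.83
Month 12: opening $3,190.83; interest $95.72 → $3,286.55; payment $1,150.00; balance $2,136.55
Month 13: opening $2,136.55; interest $64.10 → $2,200.65; payment $1,150.00; balance $1,050.65
Month 14: opening $1,050.65; interest $31.52 → $1,082.17; payment $1,082.17; balance $0.00
Total paid: $17,741.58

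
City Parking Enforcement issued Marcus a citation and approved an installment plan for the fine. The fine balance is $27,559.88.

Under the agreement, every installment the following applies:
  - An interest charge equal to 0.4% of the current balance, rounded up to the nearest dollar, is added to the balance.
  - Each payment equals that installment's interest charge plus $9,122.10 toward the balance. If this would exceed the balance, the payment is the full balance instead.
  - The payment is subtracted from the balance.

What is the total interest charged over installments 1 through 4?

$224.00

# | Opening | Interest | Payment | End bal
1 | $27,559.88 | $111.00 | $9,233.10 | $18,437.78
2 | $18,437.78 | $74.00 | $9,196.10 | $9,315.68
3 | $9,315.68 | $38.00 | $9,160.10 | $193.58
4 | $193.58 | $1.00 | $194.58 | $0.00
Total interest: $111.00 + $74.00 + $38.00 + $1.00 = $224.00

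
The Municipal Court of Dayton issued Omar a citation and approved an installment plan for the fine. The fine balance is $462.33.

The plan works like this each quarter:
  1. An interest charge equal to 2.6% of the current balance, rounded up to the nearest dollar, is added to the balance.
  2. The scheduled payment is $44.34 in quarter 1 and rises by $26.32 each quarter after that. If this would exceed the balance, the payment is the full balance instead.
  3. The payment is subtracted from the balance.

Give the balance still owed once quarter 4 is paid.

Quarter 1: $462.33 +$13.00 interest = $475.33; pay $44.34 → $430.99
Quarter 2: $430.99 +$12.00 interest = $442.99; pay $70.66 → $372.33
Quarter 3: $372.33 +$10.00 interest = $382.33; pay $96.98 → $285.35
Quarter 4: $285.35 +$8.00 interest = $293.35; pay $123.30 → $170.05

$170.05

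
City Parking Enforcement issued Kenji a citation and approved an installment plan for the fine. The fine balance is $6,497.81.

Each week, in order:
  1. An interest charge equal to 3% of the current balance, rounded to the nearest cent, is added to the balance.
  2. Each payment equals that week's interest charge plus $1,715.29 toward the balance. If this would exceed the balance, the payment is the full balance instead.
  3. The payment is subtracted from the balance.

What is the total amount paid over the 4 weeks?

Week 1: $6,497.81 +$194.93 interest = $6,692.74; pay $1,910.22 → $4,782.52
Week 2: $4,782.52 +$143.48 interest = $4,926.00; pay $1,858.77 → $3,067.23
Week 3: $3,067.23 +$92.02 interest = $3,159.25; pay $1,807.31 → $1,351.94
Week 4: $1,351.94 +$40.56 interest = $1,392.50; pay $1,392.50 → $0.00
Total paid: $6,968.80

$6,968.80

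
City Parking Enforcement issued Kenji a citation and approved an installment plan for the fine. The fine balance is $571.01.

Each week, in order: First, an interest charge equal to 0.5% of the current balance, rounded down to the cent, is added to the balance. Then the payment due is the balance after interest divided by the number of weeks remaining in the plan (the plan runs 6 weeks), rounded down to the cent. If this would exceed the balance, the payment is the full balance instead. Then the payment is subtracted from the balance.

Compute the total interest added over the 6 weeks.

$10.05

# | Opening | Interest | Payment | End bal
1 | $571.01 | $2.85 | $95.64 | $478.22
2 | $478.22 | $2.39 | $96.12 | $384.49
3 | $384.49 | $1.92 | $96.60 | $289.81
4 | $289.81 | $1.44 | $97.08 | $194.17
5 | $194.17 | $0.97 | $97.57 | $97.57
6 | $97.57 | $0.48 | $98.05 | $0.00
Total interest: $2.85 + $2.39 + $1.92 + $1.44 + $0.97 + $0.48 = $10.05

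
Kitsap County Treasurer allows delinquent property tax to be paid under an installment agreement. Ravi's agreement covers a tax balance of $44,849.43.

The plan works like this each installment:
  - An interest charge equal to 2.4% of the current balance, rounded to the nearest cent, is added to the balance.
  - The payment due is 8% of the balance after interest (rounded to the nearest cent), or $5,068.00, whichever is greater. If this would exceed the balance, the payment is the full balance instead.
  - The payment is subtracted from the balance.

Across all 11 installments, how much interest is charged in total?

Installment 1: opening $44,849.43; interest $1,076.39 → $45,925.82; payment $5,068.00; balance $40,857.82
Installment 2: opening $40,857.82; interest $980.59 → $41,838.41; payment $5,068.00; balance $36,770.41
Installment 3: opening $36,770.41; interest $882.49 → $37,652.90; payment $5,068.00; balance $32,584.90
Installment 4: opening $32,584.90; interest $782.04 → $33,366.94; payment $5,068.00; balance $28,298.94
Installment 5: opening $28,298.94; interest $679.17 → $28,978.11; payment $5,068.00; balance $23,910.11
Installment 6: opening $23,910.11; interest $573.84 → $24,483.95; payment $5,068.00; balance $19,415.95
Installment 7: opening $19,415.95; interest $465.98 → $19,881.93; payment $5,068.00; balance $14,813.93
Installment 8: opening $14,813.93; interest $355.53 → $15,169.46; payment $5,068.00; balance $10,101.46
Installment 9: opening $10,101.46; interest $242.44 → $10,343.90; payment $5,068.00; balance $5,275.90
Installment 10: opening $5,275.90; interest $126.62 → $5,402.52; payment $5,068.00; balance $334.52
Installment 11: opening $334.52; interest $8.03 → $342.55; payment $342.55; balance $0.00
Total interest: $1,076.39 + $980.59 + $882.49 + $782.04 + $679.17 + $573.84 + $465.98 + $355.53 + $242.44 + $126.62 + $8.03 = $6,173.12

$6,173.12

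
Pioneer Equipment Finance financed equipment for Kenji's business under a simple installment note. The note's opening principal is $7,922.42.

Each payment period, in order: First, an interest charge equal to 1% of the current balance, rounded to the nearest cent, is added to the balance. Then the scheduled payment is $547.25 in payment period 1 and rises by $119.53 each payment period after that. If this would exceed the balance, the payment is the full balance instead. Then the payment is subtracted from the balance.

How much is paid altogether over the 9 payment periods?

Payment period 1: opening $7,922.42; interest $79.22 → $8,001.64; payment $547.25; balance $7,454.39
Payment period 2: opening $7,454.39; interest $74.54 → $7,528.93; payment $666.78; balance $6,862.15
Payment period 3: opening $6,862.15; interest $68.62 → $6,930.77; payment $786.31; balance $6,144.46
Payment period 4: opening $6,144.46; interest $61.44 → $6,205.90; payment $905.84; balance $5,300.06
Payment period 5: opening $5,300.06; interest $53.00 → $5,353.06; payment $1,025.37; balance $4,327.69
Payment period 6: opening $4,327.69; interest $43.28 → $4,370.97; payment $1,144.90; balance $3,226.07
Payment period 7: opening $3,226.07; interest $32.26 → $3,258.33; payment $1,264.43; balance $1,993.90
Payment period 8: opening $1,993.90; interest $19.94 → $2,013.84; payment $1,383.96; balance $629.88
Payment period 9: opening $629.88; interest $6.30 → $636.18; payment $636.18; balance $0.00
Total paid: $8,361.02

$8,361.02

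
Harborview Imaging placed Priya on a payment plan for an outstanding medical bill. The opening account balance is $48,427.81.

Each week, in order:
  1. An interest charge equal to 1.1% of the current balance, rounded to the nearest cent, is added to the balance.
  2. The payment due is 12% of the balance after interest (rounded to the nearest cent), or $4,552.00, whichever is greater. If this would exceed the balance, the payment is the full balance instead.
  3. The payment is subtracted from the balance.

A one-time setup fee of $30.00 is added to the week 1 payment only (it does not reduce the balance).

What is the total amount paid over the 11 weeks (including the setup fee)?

Week 1: opening $48,427.81; interest $532.71 → $48,960.52; payment $5,875.26 (+ $30.00 fee); balance $43,085.26
Week 2: opening $43,085.26; interest $473.94 → $43,559.20; payment $5,227.10; balance $38,332.10
Week 3: opening $38,332.10; interest $421.65 → $38,753.75; payment $4,650.45; balance $34,103.30
Week 4: opening $34,103.30; interest $375.14 → $34,478.44; payment $4,552.00; balance $29,926.44
Week 5: opening $29,926.44; interest $329.19 → $30,255.63; payment $4,552.00; balance $25,703.63
Week 6: opening $25,703.63; interest $282.74 → $25,986.37; payment $4,552.00; balance $21,434.37
Week 7: opening $21,434.37; interest $235.78 → $21,670.15; payment $4,552.00; balance $17,118.15
Week 8: opening $17,118.15; interest $188.30 → $17,306.45; payment $4,552.00; balance $12,754.45
Week 9: opening $12,754.45; interest $140.30 → $12,894.75; payment $4,552.00; balance $8,342.75
Week 10: opening $8,342.75; interest $91.77 → $8,434.52; payment $4,552.00; balance $3,882.52
Week 11: opening $3,882.52; interest $42.71 → $3,925.23; payment $3,925.23; balance $0.00
Total paid: $51,572.04

$51,572.04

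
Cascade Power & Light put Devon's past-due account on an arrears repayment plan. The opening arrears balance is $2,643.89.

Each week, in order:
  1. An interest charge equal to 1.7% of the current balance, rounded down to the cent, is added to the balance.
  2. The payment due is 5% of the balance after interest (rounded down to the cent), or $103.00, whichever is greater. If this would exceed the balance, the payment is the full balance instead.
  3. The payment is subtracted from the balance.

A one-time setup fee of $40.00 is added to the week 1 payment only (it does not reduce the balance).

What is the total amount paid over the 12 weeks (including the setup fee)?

Week 1: opening $2,643.89; interest $44.94 → $2,688.83; payment $134.44 (+ $40.00 fee); balance $2,554.39
Week 2: opening $2,554.39; interest $43.42 → $2,597.81; payment $129.89; balance $2,467.92
Week 3: opening $2,467.92; interest $41.95 → $2,509.87; payment $125.49; balance $2,384.38
Week 4: opening $2,384.38; interest $40.53 → $2,424.91; payment $121.24; balance $2,303.67
Week 5: opening $2,303.67; interest $39.16 → $2,342.83; payment $117.14; balance $2,225.69
Week 6: opening $2,225.69; interest $37.83 → $2,263.52; payment $113.17; balance $2,150.35
Week 7: opening $2,150.35; interest $36.55 → $2,186.90; payment $109.34; balance $2,077.56
Week 8: opening $2,077.56; interest $35.31 → $2,112.87; payment $105.64; balance $2,007.23
Week 9: opening $2,007.23; interest $34.12 → $2,041.35; payment $103.00; balance $1,938.35
Week 10: opening $1,938.35; interest $32.95 → $1,971.30; payment $103.00; balance $1,868.30
Week 11: opening $1,868.30; interest $31.76 → $1,900.06; payment $103.00; balance $1,797.06
Week 12: opening $1,797.06; interest $30.55 → $1,827.61; payment $103.00; balance $1,724.61
Total paid: $1,408.35

$1,408.35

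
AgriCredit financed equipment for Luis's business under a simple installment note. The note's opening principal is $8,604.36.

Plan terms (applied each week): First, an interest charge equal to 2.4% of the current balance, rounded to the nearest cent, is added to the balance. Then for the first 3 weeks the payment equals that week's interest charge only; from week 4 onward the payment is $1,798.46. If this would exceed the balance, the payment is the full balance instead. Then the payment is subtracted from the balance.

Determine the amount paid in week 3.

$206.50

# | Opening | Interest | Payment | End bal
1 | $8,604.36 | $206.50 | $206.50 | $8,604.36
2 | $8,604.36 | $206.50 | $206.50 | $8,604.36
3 | $8,604.36 | $206.50 | $206.50 | $8,604.36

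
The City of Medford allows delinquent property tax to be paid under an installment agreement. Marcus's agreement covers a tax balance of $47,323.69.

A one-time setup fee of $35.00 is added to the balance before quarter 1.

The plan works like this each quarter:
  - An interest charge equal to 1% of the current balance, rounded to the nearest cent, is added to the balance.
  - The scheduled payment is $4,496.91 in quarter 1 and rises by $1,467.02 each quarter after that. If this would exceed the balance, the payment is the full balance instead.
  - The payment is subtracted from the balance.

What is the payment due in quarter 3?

$7,430.95

Quarter 1: opening $47,358.69; interest $473.59 → $47,832.28; payment $4,496.91; balance $43,335.37
Quarter 2: opening $43,335.37; interest $433.35 → $43,768.72; payment $5,963.93; balance $37,804.79
Quarter 3: opening $37,804.79; interest $378.05 → $38,182.84; payment $7,430.95; balance $30,751.89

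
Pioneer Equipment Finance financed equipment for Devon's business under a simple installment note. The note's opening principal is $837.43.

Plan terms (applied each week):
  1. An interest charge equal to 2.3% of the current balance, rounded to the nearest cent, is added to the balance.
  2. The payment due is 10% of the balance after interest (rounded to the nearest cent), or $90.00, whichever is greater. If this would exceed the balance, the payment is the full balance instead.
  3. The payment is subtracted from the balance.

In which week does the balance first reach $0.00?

Week 1: opening $837.43; interest $19.26 → $856.69; payment $90.00; balance $766.69
Week 2: opening $766.69; interest $17.63 → $784.32; payment $90.00; balance $694.32
Week 3: opening $694.32; interest $15.97 → $710.29; payment $90.00; balance $620.29
Week 4: opening $620.29; interest $14.27 → $634.56; payment $90.00; balance $544.56
Week 5: opening $544.56; interest $12.52 → $557.08; payment $90.00; balance $467.08
Week 6: opening $467.08; interest $10.74 → $477.82; payment $90.00; balance $387.82
Week 7: opening $387.82; interest $8.92 → $396.74; payment $90.00; balance $306.74
Week 8: opening $306.74; interest $7.06 → $313.80; payment $90.00; balance $223.80
Week 9: opening $223.80; interest $5.15 → $228.95; payment $90.00; balance $138.95
Week 10: opening $138.95; interest $3.20 → $142.15; payment $90.00; balance $52.15
Week 11: opening $52.15; interest $1.20 → $53.35; payment $53.35; balance $0.00
Balance reaches $0.00 in week 11.

11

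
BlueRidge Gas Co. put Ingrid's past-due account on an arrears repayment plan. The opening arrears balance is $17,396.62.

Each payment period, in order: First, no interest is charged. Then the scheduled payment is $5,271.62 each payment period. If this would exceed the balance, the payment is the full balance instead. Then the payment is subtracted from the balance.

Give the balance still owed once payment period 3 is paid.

# | Opening | Payment | End bal
1 | $17,396.62 | $5,271.62 | $12,125.00
2 | $12,125.00 | $5,271.62 | $6,853.38
3 | $6,853.38 | $5,271.62 | $1,581.76

$1,581.76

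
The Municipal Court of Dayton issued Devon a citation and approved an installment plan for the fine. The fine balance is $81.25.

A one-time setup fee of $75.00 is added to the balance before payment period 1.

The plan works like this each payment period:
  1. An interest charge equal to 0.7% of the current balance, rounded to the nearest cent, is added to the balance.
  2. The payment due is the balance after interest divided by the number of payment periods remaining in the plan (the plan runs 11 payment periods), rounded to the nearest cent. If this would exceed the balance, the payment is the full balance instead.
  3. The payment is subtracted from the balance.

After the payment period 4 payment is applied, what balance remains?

Payment period 1: opening $156.25; interest $1.09 → $157.34; payment $14.30; balance $143.04
Payment period 2: opening $143.04; interest $1.00 → $144.04; payment $14.40; balance $129.64
Payment period 3: opening $129.64; interest $0.91 → $130.55; payment $14.51; balance $116.04
Payment period 4: opening $116.04; interest $0.81 → $116.85; payment $14.61; balance $102.24

$102.24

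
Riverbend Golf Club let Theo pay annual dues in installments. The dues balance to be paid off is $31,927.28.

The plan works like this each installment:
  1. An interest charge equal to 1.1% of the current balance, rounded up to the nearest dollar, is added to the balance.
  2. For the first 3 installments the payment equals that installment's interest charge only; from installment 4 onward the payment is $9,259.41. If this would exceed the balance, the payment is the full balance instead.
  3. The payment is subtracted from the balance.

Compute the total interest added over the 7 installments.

Installment 1: opening $31,927.28; interest $352.00 → $32,279.28; payment $352.00; balance $31,927.28
Installment 2: opening $31,927.28; interest $352.00 → $32,279.28; payment $352.00; balance $31,927.28
Installment 3: opening $31,927.28; interest $352.00 → $32,279.28; payment $352.00; balance $31,927.28
Installment 4: opening $31,927.28; interest $352.00 → $32,279.28; payment $9,259.41; balance $23,019.87
Installment 5: opening $23,019.87; interest $254.00 → $23,273.87; payment $9,259.41; balance $14,014.46
Installment 6: opening $14,014.46; interest $155.00 → $14,169.46; payment $9,259.41; balance $4,910.05
Installment 7: opening $4,910.05; interest $55.00 → $4,965.05; payment $4,965.05; balance $0.00
Total interest: $352.00 + $352.00 + $352.00 + $352.00 + $254.00 + $155.00 + $55.00 = $1,872.00

$1,872.00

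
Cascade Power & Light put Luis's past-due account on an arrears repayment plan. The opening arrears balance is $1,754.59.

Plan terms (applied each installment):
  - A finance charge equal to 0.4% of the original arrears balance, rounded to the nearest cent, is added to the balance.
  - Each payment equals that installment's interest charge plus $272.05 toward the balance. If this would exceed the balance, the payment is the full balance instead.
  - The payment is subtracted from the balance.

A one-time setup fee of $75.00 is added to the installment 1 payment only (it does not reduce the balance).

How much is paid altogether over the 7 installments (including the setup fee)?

$1,878.73

# | Opening | Interest | Payment | Fee | End bal
1 | $1,754.59 | $7.02 | $279.07 | $75.00 | $1,482.54
2 | $1,482.54 | $7.02 | $279.07 | — | $1,210.49
3 | $1,210.49 | $7.02 | $279.07 | — | $938.44
4 | $938.44 | $7.02 | $279.07 | — | $666.39
5 | $666.39 | $7.02 | $279.07 | — | $394.34
6 | $394.34 | $7.02 | $279.07 | — | $122.29
7 | $122.29 | $7.02 | $129.31 | — | $0.00
Total paid: $1,878.73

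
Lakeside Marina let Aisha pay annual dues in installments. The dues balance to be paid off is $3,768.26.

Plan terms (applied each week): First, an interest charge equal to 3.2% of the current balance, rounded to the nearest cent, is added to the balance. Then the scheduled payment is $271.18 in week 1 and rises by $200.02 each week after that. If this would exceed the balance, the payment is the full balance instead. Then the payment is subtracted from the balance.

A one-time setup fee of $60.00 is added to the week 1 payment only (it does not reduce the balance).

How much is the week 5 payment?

$1,071.26

# | Opening | Interest | Payment | Fee | End bal
1 | $3,768.26 | $120.58 | $271.18 | $60.00 | $3,617.66
2 | $3,617.66 | $115.77 | $471.20 | — | $3,262.23
3 | $3,262.23 | $104.39 | $671.22 | — | $2,695.40
4 | $2,695.40 | $86.25 | $871.24 | — | $1,910.41
5 | $1,910.41 | $61.13 | $1,071.26 | — | $900.28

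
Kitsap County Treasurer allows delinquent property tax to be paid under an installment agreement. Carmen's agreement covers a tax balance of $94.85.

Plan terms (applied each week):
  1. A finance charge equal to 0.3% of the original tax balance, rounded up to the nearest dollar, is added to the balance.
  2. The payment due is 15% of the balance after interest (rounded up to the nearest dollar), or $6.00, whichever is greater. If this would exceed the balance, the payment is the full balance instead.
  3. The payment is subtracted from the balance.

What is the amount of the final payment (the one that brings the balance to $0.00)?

$3.85

Week 1: opening $94.85; interest $1.00 → $95.85; payment $15.00; balance $80.85
Week 2: opening $80.85; interest $1.00 → $81.85; payment $13.00; balance $68.85
Week 3: opening $68.85; interest $1.00 → $69.85; payment $11.00; balance $58.85
Week 4: opening $58.85; interest $1.00 → $59.85; payment $9.00; balance $50.85
Week 5: opening $50.85; interest $1.00 → $51.85; payment $8.00; balance $43.85
Week 6: opening $43.85; interest $1.00 → $44.85; payment $7.00; balance $37.85
Week 7: opening $37.85; interest $1.00 → $38.85; payment $6.00; balance $32.85
Week 8: opening $32.85; interest $1.00 → $33.85; payment $6.00; balance $27.85
Week 9: opening $27.85; interest $1.00 → $28.85; payment $6.00; balance $22.85
Week 10: opening $22.85; interest $1.00 → $23.85; payment $6.00; balance $17.85
Week 11: opening $17.85; interest $1.00 → $18.85; payment $6.00; balance $12.85
Week 12: opening $12.85; interest $1.00 → $13.85; payment $6.00; balance $7.85
Week 13: opening $7.85; interest $1.00 → $8.85; payment $6.00; balance $2.85
Week 14: opening $2.85; interest $1.00 → $3.85; payment $3.85; balance $0.00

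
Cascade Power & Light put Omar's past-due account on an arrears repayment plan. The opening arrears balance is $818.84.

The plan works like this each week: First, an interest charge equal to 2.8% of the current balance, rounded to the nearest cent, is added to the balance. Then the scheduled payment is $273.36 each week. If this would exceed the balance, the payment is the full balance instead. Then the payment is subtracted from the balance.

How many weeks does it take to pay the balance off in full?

4

Week 1: opening $818.84; interest $22.93 → $841.77; payment $273.36; balance $568.41
Week 2: opening $568.41; interest $15.92 → $584.33; payment $273.36; balance $310.97
Week 3: opening $310.97; interest $8.71 → $319.68; payment $273.36; balance $46.32
Week 4: opening $46.32; interest $1.30 → $47.62; payment $47.62; balance $0.00
Balance reaches $0.00 in week 4.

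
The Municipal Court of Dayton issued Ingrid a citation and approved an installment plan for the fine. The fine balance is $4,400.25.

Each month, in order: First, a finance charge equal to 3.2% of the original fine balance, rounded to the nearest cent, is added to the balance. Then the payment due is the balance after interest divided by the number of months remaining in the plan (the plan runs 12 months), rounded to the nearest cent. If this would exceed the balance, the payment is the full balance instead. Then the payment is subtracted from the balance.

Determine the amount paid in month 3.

$405.30

# | Opening | Interest | Payment | End bal
1 | $4,400.25 | $140.81 | $378.42 | $4,162.64
2 | $4,162.64 | $140.81 | $391.22 | $3,912.23
3 | $3,912.23 | $140.81 | $405.30 | $3,647.74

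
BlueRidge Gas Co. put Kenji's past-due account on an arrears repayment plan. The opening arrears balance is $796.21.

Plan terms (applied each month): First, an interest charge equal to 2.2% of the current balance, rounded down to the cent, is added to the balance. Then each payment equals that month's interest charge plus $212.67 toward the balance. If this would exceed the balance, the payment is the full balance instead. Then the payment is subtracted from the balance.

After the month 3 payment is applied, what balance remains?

Month 1: $796.21 +$17.51 interest = $813.72; pay $230.18 → $583.54
Month 2: $583.54 +$12.83 interest = $596.37; pay $225.50 → $370.87
Month 3: $370.87 +$8.15 interest = $379.02; pay $220.82 → $158.20

$158.20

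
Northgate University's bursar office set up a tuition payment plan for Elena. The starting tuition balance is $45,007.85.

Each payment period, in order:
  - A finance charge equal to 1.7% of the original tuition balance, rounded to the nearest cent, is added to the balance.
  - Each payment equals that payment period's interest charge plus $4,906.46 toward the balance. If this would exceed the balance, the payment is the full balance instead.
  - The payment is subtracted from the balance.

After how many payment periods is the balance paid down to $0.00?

10

Payment period 1: $45,007.85 +$765.13 interest = $45,772.98; pay $5,671.59 → $40,101.39
Payment period 2: $40,101.39 +$765.13 interest = $40,866.52; pay $5,671.59 → $35,194.93
Payment period 3: $35,194.93 +$765.13 interest = $35,960.06; pay $5,671.59 → $30,288.47
Payment period 4: $30,288.47 +$765.13 interest = $31,053.60; pay $5,671.59 → $25,382.01
Payment period 5: $25,382.01 +$765.13 interest = $26,147.14; pay $5,671.59 → $20,475.55
Payment period 6: $20,475.55 +$765.13 interest = $21,240.68; pay $5,671.59 → $15,569.09
Payment period 7: $15,569.09 +$765.13 interest = $16,334.22; pay $5,671.59 → $10,662.63
Payment period 8: $10,662.63 +$765.13 interest = $11,427.76; pay $5,671.59 → $5,756.17
Payment period 9: $5,756.17 +$765.13 interest = $6,521.30; pay $5,671.59 → $849.71
Payment period 10: $849.71 +$765.13 interest = $1,614.84; pay $1,614.84 → $0.00
Balance reaches $0.00 in payment period 10.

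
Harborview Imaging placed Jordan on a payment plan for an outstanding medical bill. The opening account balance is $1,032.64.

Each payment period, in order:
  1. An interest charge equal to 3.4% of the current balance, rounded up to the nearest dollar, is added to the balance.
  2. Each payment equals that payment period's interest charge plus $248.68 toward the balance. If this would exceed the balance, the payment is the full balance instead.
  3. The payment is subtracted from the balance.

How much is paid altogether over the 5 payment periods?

Payment period 1: opening $1,032.64; interest $36.00 → $1,068.64; payment $284.68; balance $783.96
Payment period 2: opening $783.96; interest $27.00 → $810.96; payment $275.68; balance $535.28
Payment period 3: opening $535.28; interest $19.00 → $554.28; payment $267.68; balance $286.60
Payment period 4: opening $286.60; interest $10.00 → $296.60; payment $258.68; balance $37.92
Payment period 5: opening $37.92; interest $2.00 → $39.92; payment $39.92; balance $0.00
Total paid: $1,126.64

$1,126.64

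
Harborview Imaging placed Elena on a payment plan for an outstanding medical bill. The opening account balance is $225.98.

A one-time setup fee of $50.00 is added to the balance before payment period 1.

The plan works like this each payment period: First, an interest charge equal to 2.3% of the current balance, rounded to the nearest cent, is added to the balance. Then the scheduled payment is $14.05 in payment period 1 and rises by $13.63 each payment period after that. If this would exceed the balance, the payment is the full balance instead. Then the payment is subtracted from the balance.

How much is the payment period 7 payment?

Payment period 1: opening $275.98; interest $6.35 → $282.33; payment $14.05; balance $268.28
Payment period 2: opening $268.28; interest $6.17 → $274.45; payment $27.68; balance $246.77
Payment period 3: opening $246.77; interest $5.68 → $252.45; payment $41.31; balance $211.14
Payment period 4: opening $211.14; interest $4.86 → $216.00; payment $54.94; balance $161.06
Payment period 5: opening $161.06; interest $3.70 → $164.76; payment $68.57; balance $96.19
Payment period 6: opening $96.19; interest $2.21 → $98.40; payment $82.20; balance $16.20
Payment period 7: opening $16.20; interest $0.37 → $16.57; payment $16.57; balance $0.00

$16.57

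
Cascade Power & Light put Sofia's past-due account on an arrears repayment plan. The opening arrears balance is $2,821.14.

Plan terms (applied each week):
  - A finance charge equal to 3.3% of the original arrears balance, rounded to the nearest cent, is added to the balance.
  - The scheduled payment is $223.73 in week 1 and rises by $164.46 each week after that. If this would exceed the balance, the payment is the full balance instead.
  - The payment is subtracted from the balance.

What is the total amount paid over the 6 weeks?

$3,379.74

# | Opening | Interest | Payment | End bal
1 | $2,821.14 | $93.10 | $223.73 | $2,690.51
2 | $2,690.51 | $93.10 | $388.19 | $2,395.42
3 | $2,395.42 | $93.10 | $552.65 | $1,935.87
4 | $1,935.87 | $93.10 | $717.11 | $1,311.86
5 | $1,311.86 | $93.10 | $881.57 | $523.39
6 | $523.39 | $93.10 | $616.49 | $0.00
Total paid: $3,379.74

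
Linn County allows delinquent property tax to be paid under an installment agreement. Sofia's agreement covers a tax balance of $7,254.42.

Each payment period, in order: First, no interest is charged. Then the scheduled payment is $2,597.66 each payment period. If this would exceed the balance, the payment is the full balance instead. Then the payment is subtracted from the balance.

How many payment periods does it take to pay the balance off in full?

3

# | Opening | Payment | End bal
1 | $7,254.42 | $2,597.66 | $4,656.76
2 | $4,656.76 | $2,597.66 | $2,059.10
3 | $2,059.10 | $2,059.10 | $0.00
Balance reaches $0.00 in payment period 3.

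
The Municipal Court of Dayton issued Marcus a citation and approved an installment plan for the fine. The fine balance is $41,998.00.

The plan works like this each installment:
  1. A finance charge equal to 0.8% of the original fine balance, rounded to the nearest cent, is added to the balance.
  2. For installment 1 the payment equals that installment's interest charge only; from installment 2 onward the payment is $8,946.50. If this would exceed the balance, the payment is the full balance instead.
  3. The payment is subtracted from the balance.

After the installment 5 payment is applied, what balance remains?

Installment 1: $41,998.00 +$335.98 interest = $42,333.98; pay $335.98 → $41,998.00
Installment 2: $41,998.00 +$335.98 interest = $42,333.98; pay $8,946.50 → $33,387.48
Installment 3: $33,387.48 +$335.98 interest = $33,723.46; pay $8,946.50 → $24,776.96
Installment 4: $24,776.96 +$335.98 interest = $25,112.94; pay $8,946.50 → $16,166.44
Installment 5: $16,166.44 +$335.98 interest = $16,502.42; pay $8,946.50 → $7,555.92

$7,555.92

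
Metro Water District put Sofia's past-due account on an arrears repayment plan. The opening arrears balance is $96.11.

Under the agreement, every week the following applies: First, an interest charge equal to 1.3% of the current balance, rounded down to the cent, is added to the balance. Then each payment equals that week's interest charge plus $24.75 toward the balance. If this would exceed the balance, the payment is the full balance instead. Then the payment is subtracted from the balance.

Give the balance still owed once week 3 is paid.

$21.86

# | Opening | Interest | Payment | End bal
1 | $96.11 | $1.24 | $25.99 | $71.36
2 | $71.36 | $0.92 | $25.67 | $46.61
3 | $46.61 | $0.60 | $25.35 | $21.86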